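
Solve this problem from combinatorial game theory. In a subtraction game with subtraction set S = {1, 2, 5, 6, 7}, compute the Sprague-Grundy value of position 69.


The subtraction set is S = {1, 2, 5, 6, 7}.
G(k) = mex{ G(k - s) : s in S, s <= k }. We compute iteratively: G(0) = 0.
G(1) = mex({0}) = 1
G(2) = mex({0, 1}) = 2
G(3) = mex({1, 2}) = 0
G(4) = mex({0, 2}) = 1
G(5) = mex({0, 1}) = 2
G(6) = mex({0, 1, 2}) = 3
G(7) = mex({0, 1, 2, 3}) = 4
G(8) = mex({0, 1, 2, 3, 4}) = 5
G(9) = mex({0, 1, 2, 4, 5}) = 3
G(10) = mex({0, 1, 2, 3, 5}) = 4
G(11) = mex({1, 2, 3, 4}) = 0
G(12) = mex({0, 2, 3, 4}) = 1
G(13) = mex({0, 1, 3, 4, 5}) = 2
G(14) = mex({1, 2, 3, 4, 5}) = 0
G(15) = mex({0, 2, 3, 4, 5}) = 1
G(16) = mex({0, 1, 3, 4}) = 2
G(17) = mex({0, 1, 2, 4}) = 3
Observe that G(11)..G(17) = 0, 1, 2, 0, 1, 2, 3 repeats G(0)..G(6) = 0, 1, 2, 0, 1, 2, 3.
For k >= max(S) = 7, G(k) is determined by the previous 7 values G(k-7)..G(k-1); a window of 7 consecutive values has recurred shifted by 11, so by induction G(k + 11) = G(k) for all k >= 0: the sequence is periodic from the start with period 11.
One period: G(0..10) = 0, 1, 2, 0, 1, 2, 3, 4, 5, 3, 4.
69 mod 11 = 3, so G(69) = G(3) = 0.

0


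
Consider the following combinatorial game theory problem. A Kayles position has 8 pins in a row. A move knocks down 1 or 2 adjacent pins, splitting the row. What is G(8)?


Kayles: a move removes 1 or 2 adjacent pins from a contiguous row.
Removing pins from a row of k leaves two independent rows (a, b) with a + b = k - 1 (one pin) or a + b = k - 2 (two pins); an end removal gives a = 0.
By Sprague-Grundy, G(k) = mex{ G(a) XOR G(b) } over all these splits. G(0) = 0.
G(1): splits (0,0):0^0=0 -> mex({0}) = 1
G(2): splits (0,1):0^1=1 (0,0):0^0=0 -> mex({0, 1}) = 2
G(3): splits (0,2):0^2=2 (1,1):1^1=0 (0,1):0^1=1 -> mex({0, 1, 2}) = 3
G(4): splits (0,3):0^3=3 (1,2):1^2=3 (0,2):0^2=2 (1,1):1^1=0 -> mex({0, 2, 3}) = 1
G(5): splits (0,4):0^1=1 (1,3):1^3=2 (2,2):2^2=0 (0,3):0^3=3 (1,2):1^2=3 -> mex({0, 1, 2, 3}) = 4
G(6) = mex({0, 1, 2, 4}) = 3
G(7) = mex({0, 1, 3, 4, 5}) = 2
G(8) = mex({0, 2, 3, 5, 6}) = 1
Therefore G(8) = 1.

1


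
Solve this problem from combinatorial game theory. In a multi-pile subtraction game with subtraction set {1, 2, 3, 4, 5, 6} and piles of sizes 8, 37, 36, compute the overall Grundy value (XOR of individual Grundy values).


Subtraction set: {1, 2, 3, 4, 5, 6}
For this subtraction set, G(n) = n mod 7 (period = max + 1 = 7).
Pile 1 (size 8): G(8) = 8 mod 7 = 1
Pile 2 (size 37): G(37) = 37 mod 7 = 2
Pile 3 (size 36): G(36) = 36 mod 7 = 1
Total Grundy value = XOR of all: 1 XOR 2 XOR 1 = 2

2


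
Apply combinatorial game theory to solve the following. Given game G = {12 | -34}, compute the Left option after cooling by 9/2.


Original game: {12 | -34} (a switch {a | b} with a > b).
Cooling by t (for t below the temperature (a - b)/2 = 23) taxes each move by t: {a | b} cooled by t is {a - t | b + t}.
Cooling amount: t = 9/2
Cooled Left option: 12 - 9/2 = 15/2
Cooled Right option: -34 + 9/2 = -59/2
Cooled game: {15/2 | -59/2}
Left option = 15/2

15/2


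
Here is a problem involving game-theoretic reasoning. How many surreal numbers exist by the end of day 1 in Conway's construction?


Day 0: {|} = 0 is born. Count = 1.
Day n: the number of surreal numbers born by day n is 2^(n+1) - 1.
By day 0: 2^1 - 1 = 1
By day 1: 2^2 - 1 = 3
By day 1: 3 surreal numbers.

3


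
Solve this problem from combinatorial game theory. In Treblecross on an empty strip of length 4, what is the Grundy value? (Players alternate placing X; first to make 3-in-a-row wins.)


Treblecross: place X on empty cells; 3-in-a-row wins.
Playing within two cells of an existing X lets the opponent win at once, so sensible play treats the cells i-2..i+2 around each X as dead. The player left with no safe cell loses, so this is a normal-play take-away game on strips of safe cells.
Placing X at cell i (0-indexed) of a strip of k safe cells leaves independent strips of sizes max(0, i-2) and max(0, k-i-3). Hence G(k) = mex{ G(max(0,i-2)) XOR G(max(0,k-i-3)) : 0 <= i < k }, with G(0) = 0.
G(1): splits (0,0):0^0=0 -> mex({0}) = 1
G(2): splits (0,0):0^0=0 -> mex({0}) = 1
G(3): splits (0,0):0^0=0 -> mex({0}) = 1
G(4): splits (0,1):0^1=1 (0,0):0^0=0 -> mex({0, 1}) = 2
Therefore G(4) = 2.

2


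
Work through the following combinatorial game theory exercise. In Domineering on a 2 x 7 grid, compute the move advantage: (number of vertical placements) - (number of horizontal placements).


Board is 2 x 7 (rows x cols).
Left (vertical) placements: (rows-1) * cols = 1 * 7 = 7
Right (horizontal) placements: rows * (cols-1) = 2 * 6 = 12
Advantage = Left - Right = 7 - 12 = -5

-5


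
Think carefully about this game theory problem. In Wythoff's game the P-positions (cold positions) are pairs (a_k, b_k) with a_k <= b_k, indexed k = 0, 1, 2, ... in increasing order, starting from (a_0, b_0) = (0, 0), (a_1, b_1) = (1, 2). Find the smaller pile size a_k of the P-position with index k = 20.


By Wythoff's theorem, a_k = floor(k * phi) and b_k = floor(k * phi^2) = a_k + k, where phi = (1 + sqrt(5))/2 is the golden ratio.
phi = (1 + sqrt(5))/2 = 1.618034
k = 20
k * phi = 20 * 1.618034 = 32.360680
a_20 = floor(k * phi) = 32

32


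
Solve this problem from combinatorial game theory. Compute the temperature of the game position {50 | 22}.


The game is {50 | 22}, a switch {a | b} with numbers a > b.
Cooling {a | b} by t gives {a - t | b + t}, which stops being hot when a - t = b + t, i.e. at t = (a - b)/2. So the temperature of a switch is (a - b)/2.
Temperature = (Left option - Right option) / 2
= (50 - (22)) / 2
= 28 / 2
= 14

14


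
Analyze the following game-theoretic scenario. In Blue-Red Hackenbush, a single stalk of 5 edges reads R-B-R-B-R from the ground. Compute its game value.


Edges (from ground): R-B-R-B-R
By Berlekamp's sign-expansion rule, a Blue-Red Hackenbush stalk has the value of the surreal number whose sign sequence is the edge sequence with B -> + and R -> -.
Sign sequence: -+-+-
Trace the sign expansion in the surreal number tree, starting from 0:
Edge 1: R (sign -) -> bounds (-inf, 0), value = -1
Edge 2: B (sign +) -> bounds (-1, 0), value = -1/2
Edge 3: R (sign -) -> bounds (-1, -1/2), value = -3/4
Edge 4: B (sign +) -> bounds (-3/4, -1/2), value = -5/8
Edge 5: R (sign -) -> bounds (-3/4, -5/8), value = -11/16
Game value = -11/16

-11/16


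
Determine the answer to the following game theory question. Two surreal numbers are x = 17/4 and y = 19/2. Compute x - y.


x = 17/4, y = 19/2
Converting to common denominator: 4
x = 17/4, y = 38/4
x - y = 17/4 - 19/2 = -21/4

-21/4


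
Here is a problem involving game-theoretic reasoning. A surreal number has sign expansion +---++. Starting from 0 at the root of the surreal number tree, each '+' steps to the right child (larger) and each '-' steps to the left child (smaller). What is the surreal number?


Sign expansion: +---++
Rule: track bounds (lo, hi), initially (-inf, +inf). On '+', the current value becomes lo and we move to the simplest number in (value, hi): value + 1 if hi = +inf, otherwise the midpoint (value + hi)/2. On '-', the current value becomes hi and we move to value - 1 if lo = -inf, otherwise the midpoint (lo + value)/2.
Start at 0.
Step 1: sign = +, move right. Bounds: (0, +inf). Value = 1
Step 2: sign = -, move left. Bounds: (0, 1). Value = 1/2
Step 3: sign = -, move left. Bounds: (0, 1/2). Value = 1/4
Step 4: sign = -, move left. Bounds: (0, 1/4). Value = 1/8
Step 5: sign = +, move right. Bounds: (1/8, 1/4). Value = 3/16
Step 6: sign = +, move right. Bounds: (3/16, 1/4). Value = 7/32
The surreal number with sign expansion +---++ is 7/32.

7/32


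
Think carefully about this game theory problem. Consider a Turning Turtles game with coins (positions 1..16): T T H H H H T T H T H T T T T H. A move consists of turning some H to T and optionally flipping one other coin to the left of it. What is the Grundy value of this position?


Coins: T T H H H H T T H T H T T T T H
Key fact: a single head at position k behaves exactly like a Nim heap of size k (turning it to T and optionally flipping a coin at j < k corresponds to moving the heap from k to j, or to 0), and heads combine as a disjunctive sum (two heads at the same place would cancel, matching j XOR j = 0). So the Nim-value is the XOR of the 1-indexed positions of the heads.
Face-up positions (1-indexed): [3, 4, 5, 6, 9, 11, 16]
XOR 0 with 3: 0 XOR 3 = 3
XOR 3 with 4: 3 XOR 4 = 7
XOR 7 with 5: 7 XOR 5 = 2
XOR 2 with 6: 2 XOR 6 = 4
XOR 4 with 9: 4 XOR 9 = 13
XOR 13 with 11: 13 XOR 11 = 6
XOR 6 with 16: 6 XOR 16 = 22
Nim-value = 22

22


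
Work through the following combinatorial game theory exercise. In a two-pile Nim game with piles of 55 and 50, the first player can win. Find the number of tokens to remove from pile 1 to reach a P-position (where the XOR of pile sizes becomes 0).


Piles: 55 and 50
Current XOR: 55 XOR 50 = 5 (non-zero, so this is an N-position).
To make the XOR zero, we need to find a move that balances the piles.
For pile 1 (size 55): target = 55 XOR 5 = 50
We reduce pile 1 from 55 to 50.
Tokens removed: 55 - 50 = 5
Verification: 50 XOR 50 = 0

5


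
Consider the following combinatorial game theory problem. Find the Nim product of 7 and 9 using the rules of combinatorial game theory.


Nim multiplication is bilinear over XOR: (u XOR v) * w = (u*w) XOR (v*w).
So we split each operand into its bit components and XOR the pairwise Nim products.
7 = 1 + 2 + 4 (as XOR of powers of 2).
9 = 1 + 8 (as XOR of powers of 2).
Using the standard Nim-product table on single bits:
  2*2 = 3,   2*4 = 8,   2*8 = 12,
  4*4 = 6,   4*8 = 11,  8*8 = 13,
and  1*x = x (identity), k*l = l*k (commutative).
Pairwise Nim products:
  1 * 1 = 1
  1 * 8 = 8
  2 * 1 = 2
  2 * 8 = 12
  4 * 1 = 4
  4 * 8 = 11
XOR them: 1 XOR 8 XOR 2 XOR 12 XOR 4 XOR 11 = 8.
Result: 7 * 9 = 8 (in Nim).

8


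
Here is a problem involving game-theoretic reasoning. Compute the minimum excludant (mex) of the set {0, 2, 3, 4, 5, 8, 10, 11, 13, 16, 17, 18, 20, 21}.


Set = {0, 2, 3, 4, 5, 8, 10, 11, 13, 16, 17, 18, 20, 21}
0 is in the set.
1 is NOT in the set. This is the mex.
mex = 1

1


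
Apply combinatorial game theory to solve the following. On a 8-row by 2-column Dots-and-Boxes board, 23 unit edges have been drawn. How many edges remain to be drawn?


Grid: 8 x 2 boxes, i.e. 9 rows and 3 columns of dots.
Horizontal edges: (rows + 1) * cols = 9 * 2 = 18
Vertical edges: rows * (cols + 1) = 8 * 3 = 24
Total edges: 18 + 24 = 42
Edges drawn: 23
Remaining: 42 - 23 = 19

19


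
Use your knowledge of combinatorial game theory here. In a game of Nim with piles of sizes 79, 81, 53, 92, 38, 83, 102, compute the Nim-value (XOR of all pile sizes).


We need the XOR (exclusive or) of all pile sizes.
After XOR-ing pile 1 (size 79): 0 XOR 79 = 79
After XOR-ing pile 2 (size 81): 79 XOR 81 = 30
After XOR-ing pile 3 (size 53): 30 XOR 53 = 43
After XOR-ing pile 4 (size 92): 43 XOR 92 = 119
After XOR-ing pile 5 (size 38): 119 XOR 38 = 81
After XOR-ing pile 6 (size 83): 81 XOR 83 = 2
After XOR-ing pile 7 (size 102): 2 XOR 102 = 100
The Nim-value of this position is 100.

100


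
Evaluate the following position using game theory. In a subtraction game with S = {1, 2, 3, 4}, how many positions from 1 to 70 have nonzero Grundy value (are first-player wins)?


Subtraction set S = {1, 2, 3, 4}, so G(n) = n mod 5.
G(n) = 0 when n is a multiple of 5.
Multiples of 5 in [1, 70]: 14
N-positions (nonzero Grundy) = 70 - 14 = 56

56


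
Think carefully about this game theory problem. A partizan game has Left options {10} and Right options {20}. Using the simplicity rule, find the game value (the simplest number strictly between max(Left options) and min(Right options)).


Left options: {10}, max = 10
Right options: {20}, min = 20
All options are numbers and max(Left) < min(Right), so by the simplicity theorem the value is the simplest (earliest-born) number strictly between 10 and 20.
Integers 11 through 19 all lie strictly between 10 and 20.
Among integers, the simplest (lowest birthday = smallest |n|; 0 is born on day 0, +-n on day n) is 11.
No non-integer in the interval can be simpler: if x is a non-integer in the interval, then floor(x) or ceil(x) also lies in the interval (the interval contains an integer), and both are proper prefixes of x's sign expansion, i.e. born earlier. So the game value is 11.
Game value = 11

11


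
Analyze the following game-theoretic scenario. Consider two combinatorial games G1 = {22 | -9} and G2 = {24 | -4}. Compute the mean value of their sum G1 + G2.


G1 = {22 | -9}, G2 = {24 | -4}
Each is a switch {a | b} with numbers a > b; its mean value is (a + b)/2, and mean value is additive over game sums: m(G1 + G2) = m(G1) + m(G2).
Mean of G1 = (22 + (-9))/2 = 13/2 = 13/2
Mean of G2 = (24 + (-4))/2 = 20/2 = 10
Mean of G1 + G2 = 13/2 + 10 = 33/2

33/2


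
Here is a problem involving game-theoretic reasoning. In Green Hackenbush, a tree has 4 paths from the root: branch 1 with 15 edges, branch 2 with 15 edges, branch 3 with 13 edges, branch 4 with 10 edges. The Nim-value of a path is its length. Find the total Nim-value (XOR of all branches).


The tree has 4 branches from the ground vertex.
In Green Hackenbush, the Nim-value of a simple path of length k is k.
Branch 1: length 15, Nim-value = 15
Branch 2: length 15, Nim-value = 15
Branch 3: length 13, Nim-value = 13
Branch 4: length 10, Nim-value = 10
Total Nim-value = XOR of all branch values:
0 XOR 15 = 15
15 XOR 15 = 0
0 XOR 13 = 13
13 XOR 10 = 7
Nim-value of the tree = 7

7


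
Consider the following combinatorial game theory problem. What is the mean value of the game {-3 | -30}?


Game = {-3 | -30}, a switch {a | b} with numbers a > b.
Its thermograph has left wall a - t and right wall b + t, which meet at t = (a - b)/2, where both equal (a + b)/2. So the mast (mean value) is at (a + b)/2.
Mean = (-3 + (-30))/2 = -33/2 = -33/2

-33/2


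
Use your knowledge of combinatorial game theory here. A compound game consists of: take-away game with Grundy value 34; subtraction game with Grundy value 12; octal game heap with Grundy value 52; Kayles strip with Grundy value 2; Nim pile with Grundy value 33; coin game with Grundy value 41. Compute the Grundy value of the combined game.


By the Sprague-Grundy theorem, the Grundy value of a sum of games is the XOR of individual Grundy values.
take-away game: Grundy value = 34. Running XOR: 0 XOR 34 = 34
subtraction game: Grundy value = 12. Running XOR: 34 XOR 12 = 46
octal game heap: Grundy value = 52. Running XOR: 46 XOR 52 = 26
Kayles strip: Grundy value = 2. Running XOR: 26 XOR 2 = 24
Nim pile: Grundy value = 33. Running XOR: 24 XOR 33 = 57
coin game: Grundy value = 41. Running XOR: 57 XOR 41 = 16
The combined Grundy value is 16.

16


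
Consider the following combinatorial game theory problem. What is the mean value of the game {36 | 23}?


Game = {36 | 23}, a switch {a | b} with numbers a > b.
Its thermograph has left wall a - t and right wall b + t, which meet at t = (a - b)/2, where both equal (a + b)/2. So the mast (mean value) is at (a + b)/2.
Mean = (36 + (23))/2 = 59/2 = 59/2

59/2


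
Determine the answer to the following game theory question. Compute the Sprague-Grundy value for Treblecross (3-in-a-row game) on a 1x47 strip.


Treblecross: place X on empty cells; 3-in-a-row wins.
Playing within two cells of an existing X lets the opponent win at once, so sensible play treats the cells i-2..i+2 around each X as dead. The player left with no safe cell loses, so this is a normal-play take-away game on strips of safe cells.
Placing X at cell i (0-indexed) of a strip of k safe cells leaves independent strips of sizes max(0, i-2) and max(0, k-i-3). Hence G(k) = mex{ G(max(0,i-2)) XOR G(max(0,k-i-3)) : 0 <= i < k }, with G(0) = 0.
G(1): splits (0,0):0^0=0 -> mex({0}) = 1
G(2): splits (0,0):0^0=0 -> mex({0}) = 1
G(3): splits (0,0):0^0=0 -> mex({0}) = 1
G(4): splits (0,1):0^1=1 (0,0):0^0=0 -> mex({0, 1}) = 2
G(5): splits (0,2):0^1=1 (0,1):0^1=1 (0,0):0^0=0 -> mex({0, 1}) = 2
G(6) = mex({1}) = 0
G(7) = mex({0, 1, 2}) = 3
G(8) = mex({0, 1, 2}) = 3
G(9) = mex({0, 2}) = 1
G(10) = mex({0, 2, 3}) = 1
G(11) = mex({0, 3}) = 1
G(12) = mex({1, 3}) = 0
G(13) = mex({0, 1, 2, 3}) = 4
G(14) = mex({0, 1, 2}) = 3
G(15) = mex({0, 1, 2}) = 3
G(16) = mex({0, 1, 2, 4}) = 3
G(17) = mex({0, 1, 3, 4}) = 2
G(18) = mex({0, 1, 3, 4}) = 2
G(19) = mex({0, 1, 3, 5}) = 2
G(20) = mex({0, 1, 2, 3, 5}) = 4
G(21) = mex({0, 1, 2, 3, 5}) = 4
G(22) = mex({1, 2, 6}) = 0
G(23) = mex({0, 1, 2, 3, 4, 6}) = 5
G(24) = mex({0, 1, 2, 3, 4}) = 5
G(25) = mex({0, 1, 3, 4, 7}) = 2
G(26) = mex({0, 1, 3, 4, 5, 7}) = 2
G(27) = mex({0, 1, 3, 5}) = 2
G(28) = mex({0, 1, 2, 5}) = 3
G(29) = mex({0, 1, 2, 4, 5, 6}) = 3
G(30) = mex({1, 2, 4, 6}) = 0
G(31) = mex({0, 1, 2, 3, 4, 6}) = 5
G(32) = mex({1, 2, 3, 4, 7}) = 0
G(33) = mex({0, 3, 7}) = 1
G(34) = mex({0, 2, 3, 5, 7}) = 1
G(35) = mex({0, 2, 3, 5, 6}) = 1
G(36) = mex({0, 1, 2, 5, 6}) = 3
G(37) = mex({0, 1, 2, 4, 5, 6}) = 3
G(38) = mex({0, 1, 2, 4}) = 3
G(39) = mex({0, 1, 2, 3, 4, 7}) = 5
G(40) = mex({0, 1, 2, 3, 4, 5, 7}) = 6
G(41) = mex({0, 1, 2, 3, 5, 7}) = 4
G(42) = mex({0, 1, 2, 3, 5, 6, 7}) = 4
G(43) = mex({0, 2, 3, 5, 6}) = 1
G(44) = mex({1, 2, 3, 4, 5, 6}) = 0
G(45) = mex({0, 1, 2, 3, 4, 6, 7}) = 5
G(46) = mex({0, 1, 2, 3, 4, 7}) = 5
G(47) = mex({0, 1, 2, 3, 4, 5, 7}) = 6
Therefore G(47) = 6.

6


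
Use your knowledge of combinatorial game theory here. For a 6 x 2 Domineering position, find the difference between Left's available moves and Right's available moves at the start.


Board is 6 x 2 (rows x cols).
Left (vertical) placements: (rows-1) * cols = 5 * 2 = 10
Right (horizontal) placements: rows * (cols-1) = 6 * 1 = 6
Advantage = Left - Right = 10 - 6 = 4

4


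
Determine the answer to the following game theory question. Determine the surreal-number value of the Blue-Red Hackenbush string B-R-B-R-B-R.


Edges (from ground): B-R-B-R-B-R
By Berlekamp's sign-expansion rule, a Blue-Red Hackenbush stalk has the value of the surreal number whose sign sequence is the edge sequence with B -> + and R -> -.
Sign sequence: +-+-+-
Trace the sign expansion in the surreal number tree, starting from 0:
Edge 1: B (sign +) -> bounds (0, +inf), value = 1
Edge 2: R (sign -) -> bounds (0, 1), value = 1/2
Edge 3: B (sign +) -> bounds (1/2, 1), value = 3/4
Edge 4: R (sign -) -> bounds (1/2, 3/4), value = 5/8
Edge 5: B (sign +) -> bounds (5/8, 3/4), value = 11/16
Edge 6: R (sign -) -> bounds (5/8, 11/16), value = 21/32
Game value = 21/32

21/32


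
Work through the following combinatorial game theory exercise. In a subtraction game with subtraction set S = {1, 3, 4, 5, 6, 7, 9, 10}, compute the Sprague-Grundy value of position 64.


The subtraction set is S = {1, 3, 4, 5, 6, 7, 9, 10}.
G(k) = mex{ G(k - s) : s in S, s <= k }. We compute iteratively: G(0) = 0.
G(1) = mex({0}) = 1
G(2) = mex({1}) = 0
G(3) = mex({0}) = 1
G(4) = mex({0, 1}) = 2
G(5) = mex({0, 1, 2}) = 3
G(6) = mex({0, 1, 3}) = 2
G(7) = mex({0, 1, 2}) = 3
G(8) = mex({0, 1, 2, 3}) = 4
G(9) = mex({0, 1, 2, 3, 4}) = 5
G(10) = mex({0, 1, 2, 3, 5}) = 4
G(11) = mex({0, 1, 2, 3, 4}) = 5
G(12) = mex({0, 1, 2, 3, 4, 5}) = 6
G(13) = mex({1, 2, 3, 4, 5, 6}) = 0
G(14) = mex({0, 2, 3, 4, 5}) = 1
G(15) = mex({1, 2, 3, 4, 5, 6}) = 0
G(16) = mex({0, 2, 3, 4, 5, 6}) = 1
G(17) = mex({0, 1, 3, 4, 5, 6}) = 2
G(18) = mex({0, 1, 2, 4, 5, 6}) = 3
G(19) = mex({0, 1, 3, 4, 5, 6}) = 2
G(20) = mex({0, 1, 2, 4, 5}) = 3
G(21) = mex({0, 1, 2, 3, 5, 6}) = 4
G(22) = mex({0, 1, 2, 3, 4, 6}) = 5
Observe that G(13)..G(22) = 0, 1, 0, 1, 2, 3, 2, 3, 4, 5 repeats G(0)..G(9) = 0, 1, 0, 1, 2, 3, 2, 3, 4, 5.
For k >= max(S) = 10, G(k) is determined by the previous 10 values G(k-10)..G(k-1); a window of 10 consecutive values has recurred shifted by 13, so by induction G(k + 13) = G(k) for all k >= 0: the sequence is periodic from the start with period 13.
One period: G(0..12) = 0, 1, 0, 1, 2, 3, 2, 3, 4, 5, 4, 5, 6.
64 mod 13 = 12, so G(64) = G(12) = 6.

6


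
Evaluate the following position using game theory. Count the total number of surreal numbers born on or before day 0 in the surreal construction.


Day 0: {|} = 0 is born. Count = 1.
Day n: the number of surreal numbers born by day n is 2^(n+1) - 1.
By day 0: 2^1 - 1 = 1
By day 0: 1 surreal numbers.

1


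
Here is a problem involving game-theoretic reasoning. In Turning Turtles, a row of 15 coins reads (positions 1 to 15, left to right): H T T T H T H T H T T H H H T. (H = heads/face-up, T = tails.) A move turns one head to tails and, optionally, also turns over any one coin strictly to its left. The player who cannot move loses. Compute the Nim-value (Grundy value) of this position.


Coins: H T T T H T H T H T T H H H T
Key fact: a single head at position k behaves exactly like a Nim heap of size k (turning it to T and optionally flipping a coin at j < k corresponds to moving the heap from k to j, or to 0), and heads combine as a disjunctive sum (two heads at the same place would cancel, matching j XOR j = 0). So the Nim-value is the XOR of the 1-indexed positions of the heads.
Face-up positions (1-indexed): [1, 5, 7, 9, 12, 13, 14]
XOR 0 with 1: 0 XOR 1 = 1
XOR 1 with 5: 1 XOR 5 = 4
XOR 4 with 7: 4 XOR 7 = 3
XOR 3 with 9: 3 XOR 9 = 10
XOR 10 with 12: 10 XOR 12 = 6
XOR 6 with 13: 6 XOR 13 = 11
XOR 11 with 14: 11 XOR 14 = 5
Nim-value = 5

5


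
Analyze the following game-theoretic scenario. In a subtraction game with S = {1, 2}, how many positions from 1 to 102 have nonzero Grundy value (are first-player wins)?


Subtraction set S = {1, 2}, so G(n) = n mod 3.
G(n) = 0 when n is a multiple of 3.
Multiples of 3 in [1, 102]: 34
N-positions (nonzero Grundy) = 102 - 34 = 68

68


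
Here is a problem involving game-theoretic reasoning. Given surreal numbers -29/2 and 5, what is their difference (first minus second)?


x = -29/2, y = 5
Converting to common denominator: 2
x = -29/2, y = 10/2
x - y = -29/2 - 5 = -39/2

-39/2


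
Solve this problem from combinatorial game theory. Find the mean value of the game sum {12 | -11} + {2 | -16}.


G1 = {12 | -11}, G2 = {2 | -16}
Each is a switch {a | b} with numbers a > b; its mean value is (a + b)/2, and mean value is additive over game sums: m(G1 + G2) = m(G1) + m(G2).
Mean of G1 = (12 + (-11))/2 = 1/2 = 1/2
Mean of G2 = (2 + (-16))/2 = -14/2 = -7
Mean of G1 + G2 = 1/2 + -7 = -13/2

-13/2


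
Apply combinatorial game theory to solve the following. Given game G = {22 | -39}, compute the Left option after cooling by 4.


Original game: {22 | -39} (a switch {a | b} with a > b).
Cooling by t (for t below the temperature (a - b)/2 = 61/2) taxes each move by t: {a | b} cooled by t is {a - t | b + t}.
Cooling amount: t = 4
Cooled Left option: 22 - 4 = 18
Cooled Right option: -39 + 4 = -35
Cooled game: {18 | -35}
Left option = 18

18


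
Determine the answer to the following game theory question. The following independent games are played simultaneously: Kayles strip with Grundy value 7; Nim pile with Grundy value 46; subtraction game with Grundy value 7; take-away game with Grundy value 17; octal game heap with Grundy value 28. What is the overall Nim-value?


By the Sprague-Grundy theorem, the Grundy value of a sum of games is the XOR of individual Grundy values.
Kayles strip: Grundy value = 7. Running XOR: 0 XOR 7 = 7
Nim pile: Grundy value = 46. Running XOR: 7 XOR 46 = 41
subtraction game: Grundy value = 7. Running XOR: 41 XOR 7 = 46
take-away game: Grundy value = 17. Running XOR: 46 XOR 17 = 63
octal game heap: Grundy value = 28. Running XOR: 63 XOR 28 = 35
The combined Grundy value is 35.

35


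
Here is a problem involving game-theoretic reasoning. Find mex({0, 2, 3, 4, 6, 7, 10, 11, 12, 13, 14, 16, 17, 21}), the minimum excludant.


Set = {0, 2, 3, 4, 6, 7, 10, 11, 12, 13, 14, 16, 17, 21}
0 is in the set.
1 is NOT in the set. This is the mex.
mex = 1

1


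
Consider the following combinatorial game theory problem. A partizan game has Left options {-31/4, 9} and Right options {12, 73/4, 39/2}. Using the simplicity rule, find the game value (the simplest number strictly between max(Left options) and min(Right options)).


Left options: {-31/4, 9}, max = 9
Right options: {12, 73/4, 39/2}, min = 12
All options are numbers and max(Left) < min(Right), so by the simplicity theorem the value is the simplest (earliest-born) number strictly between 9 and 12.
Integers 10 through 11 all lie strictly between 9 and 12.
Among integers, the simplest (lowest birthday = smallest |n|; 0 is born on day 0, +-n on day n) is 10.
No non-integer in the interval can be simpler: if x is a non-integer in the interval, then floor(x) or ceil(x) also lies in the interval (the interval contains an integer), and both are proper prefixes of x's sign expansion, i.e. born earlier. So the game value is 10.
Game value = 10

10


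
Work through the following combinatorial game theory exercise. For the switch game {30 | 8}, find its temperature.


The game is {30 | 8}, a switch {a | b} with numbers a > b.
Cooling {a | b} by t gives {a - t | b + t}, which stops being hot when a - t = b + t, i.e. at t = (a - b)/2. So the temperature of a switch is (a - b)/2.
Temperature = (Left option - Right option) / 2
= (30 - (8)) / 2
= 22 / 2
= 11

11


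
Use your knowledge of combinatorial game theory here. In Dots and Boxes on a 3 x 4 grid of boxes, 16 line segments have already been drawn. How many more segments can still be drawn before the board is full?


Grid: 3 x 4 boxes, i.e. 4 rows and 5 columns of dots.
Horizontal edges: (rows + 1) * cols = 4 * 4 = 16
Vertical edges: rows * (cols + 1) = 3 * 5 = 15
Total edges: 16 + 15 = 31
Edges drawn: 16
Remaining: 31 - 16 = 15

15


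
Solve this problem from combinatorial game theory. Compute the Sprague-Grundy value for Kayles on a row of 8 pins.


Kayles: a move removes 1 or 2 adjacent pins from a contiguous row.
Removing pins from a row of k leaves two independent rows (a, b) with a + b = k - 1 (one pin) or a + b = k - 2 (two pins); an end removal gives a = 0.
By Sprague-Grundy, G(k) = mex{ G(a) XOR G(b) } over all these splits. G(0) = 0.
G(1): splits (0,0):0^0=0 -> mex({0}) = 1
G(2): splits (0,1):0^1=1 (0,0):0^0=0 -> mex({0, 1}) = 2
G(3): splits (0,2):0^2=2 (1,1):1^1=0 (0,1):0^1=1 -> mex({0, 1, 2}) = 3
G(4): splits (0,3):0^3=3 (1,2):1^2=3 (0,2):0^2=2 (1,1):1^1=0 -> mex({0, 2, 3}) = 1
G(5): splits (0,4):0^1=1 (1,3):1^3=2 (2,2):2^2=0 (0,3):0^3=3 (1,2):1^2=3 -> mex({0, 1, 2, 3}) = 4
G(6) = mex({0, 1, 2, 4}) = 3
G(7) = mex({0, 1, 3, 4, 5}) = 2
G(8) = mex({0, 2, 3, 5, 6}) = 1
Therefore G(8) = 1.

1


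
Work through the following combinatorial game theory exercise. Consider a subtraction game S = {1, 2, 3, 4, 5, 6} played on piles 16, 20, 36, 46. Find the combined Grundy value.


Subtraction set: {1, 2, 3, 4, 5, 6}
For this subtraction set, G(n) = n mod 7 (period = max + 1 = 7).
Pile 1 (size 16): G(16) = 16 mod 7 = 2
Pile 2 (size 20): G(20) = 20 mod 7 = 6
Pile 3 (size 36): G(36) = 36 mod 7 = 1
Pile 4 (size 46): G(46) = 46 mod 7 = 4
Total Grundy value = XOR of all: 2 XOR 6 XOR 1 XOR 4 = 1

1


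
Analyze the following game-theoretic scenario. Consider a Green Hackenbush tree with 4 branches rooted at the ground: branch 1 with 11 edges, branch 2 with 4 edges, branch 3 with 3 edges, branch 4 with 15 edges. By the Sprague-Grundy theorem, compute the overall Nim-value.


The tree has 4 branches from the ground vertex.
In Green Hackenbush, the Nim-value of a simple path of length k is k.
Branch 1: length 11, Nim-value = 11
Branch 2: length 4, Nim-value = 4
Branch 3: length 3, Nim-value = 3
Branch 4: length 15, Nim-value = 15
Total Nim-value = XOR of all branch values:
0 XOR 11 = 11
11 XOR 4 = 15
15 XOR 3 = 12
12 XOR 15 = 3
Nim-value of the tree = 3

3


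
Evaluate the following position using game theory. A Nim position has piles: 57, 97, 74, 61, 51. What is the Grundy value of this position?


We need the XOR (exclusive or) of all pile sizes.
After XOR-ing pile 1 (size 57): 0 XOR 57 = 57
After XOR-ing pile 2 (size 97): 57 XOR 97 = 88
After XOR-ing pile 3 (size 74): 88 XOR 74 = 18
After XOR-ing pile 4 (size 61): 18 XOR 61 = 47
After XOR-ing pile 5 (size 51): 47 XOR 51 = 28
The Nim-value of this position is 28.

28


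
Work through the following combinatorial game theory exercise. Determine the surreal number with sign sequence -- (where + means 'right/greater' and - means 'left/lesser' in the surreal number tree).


Sign expansion: --
Rule: track bounds (lo, hi), initially (-inf, +inf). On '+', the current value becomes lo and we move to the simplest number in (value, hi): value + 1 if hi = +inf, otherwise the midpoint (value + hi)/2. On '-', the current value becomes hi and we move to value - 1 if lo = -inf, otherwise the midpoint (lo + value)/2.
Start at 0.
Step 1: sign = -, move left. Bounds: (-inf, 0). Value = -1
Step 2: sign = -, move left. Bounds: (-inf, -1). Value = -2
The surreal number with sign expansion -- is -2.

-2


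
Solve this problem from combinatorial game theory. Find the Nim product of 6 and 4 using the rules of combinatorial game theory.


Nim multiplication is bilinear over XOR: (u XOR v) * w = (u*w) XOR (v*w).
So we split each operand into its bit components and XOR the pairwise Nim products.
6 = 2 + 4 (as XOR of powers of 2).
4 = 4 (as XOR of powers of 2).
Using the standard Nim-product table on single bits:
  2*2 = 3,   2*4 = 8,   2*8 = 12,
  4*4 = 6,   4*8 = 11,  8*8 = 13,
and  1*x = x (identity), k*l = l*k (commutative).
Pairwise Nim products:
  2 * 4 = 8
  4 * 4 = 6
XOR them: 8 XOR 6 = 14.
Result: 6 * 4 = 14 (in Nim).

14


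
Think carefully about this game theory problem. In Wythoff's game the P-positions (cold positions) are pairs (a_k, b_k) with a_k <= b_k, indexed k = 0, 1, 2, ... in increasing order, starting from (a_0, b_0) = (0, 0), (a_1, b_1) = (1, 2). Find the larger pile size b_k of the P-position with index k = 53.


By Wythoff's theorem, a_k = floor(k * phi) and b_k = floor(k * phi^2) = a_k + k, where phi = (1 + sqrt(5))/2 is the golden ratio.
phi = (1 + sqrt(5))/2 = 1.618034
phi^2 = phi + 1 = 2.618034
k = 53
k * phi^2 = 53 * 2.618034 = 138.755801
b_53 = floor(k * phi^2) = 138 (check: a_53 + k = 85 + 53 = 138)

138


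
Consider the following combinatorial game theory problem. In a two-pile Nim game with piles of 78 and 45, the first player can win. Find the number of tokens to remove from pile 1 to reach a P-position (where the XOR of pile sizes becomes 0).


Piles: 78 and 45
Current XOR: 78 XOR 45 = 99 (non-zero, so this is an N-position).
To make the XOR zero, we need to find a move that balances the piles.
For pile 1 (size 78): target = 78 XOR 99 = 45
We reduce pile 1 from 78 to 45.
Tokens removed: 78 - 45 = 33
Verification: 45 XOR 45 = 0

33


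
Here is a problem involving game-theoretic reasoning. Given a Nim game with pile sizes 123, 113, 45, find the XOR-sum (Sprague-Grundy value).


We need the XOR (exclusive or) of all pile sizes.
After XOR-ing pile 1 (size 123): 0 XOR 123 = 123
After XOR-ing pile 2 (size 113): 123 XOR 113 = 10
After XOR-ing pile 3 (size 45): 10 XOR 45 = 39
The Nim-value of this position is 39.

39


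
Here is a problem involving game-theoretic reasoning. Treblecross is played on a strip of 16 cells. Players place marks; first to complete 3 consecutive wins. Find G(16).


Treblecross: place X on empty cells; 3-in-a-row wins.
Playing within two cells of an existing X lets the opponent win at once, so sensible play treats the cells i-2..i+2 around each X as dead. The player left with no safe cell loses, so this is a normal-play take-away game on strips of safe cells.
Placing X at cell i (0-indexed) of a strip of k safe cells leaves independent strips of sizes max(0, i-2) and max(0, k-i-3). Hence G(k) = mex{ G(max(0,i-2)) XOR G(max(0,k-i-3)) : 0 <= i < k }, with G(0) = 0.
G(1): splits (0,0):0^0=0 -> mex({0}) = 1
G(2): splits (0,0):0^0=0 -> mex({0}) = 1
G(3): splits (0,0):0^0=0 -> mex({0}) = 1
G(4): splits (0,1):0^1=1 (0,0):0^0=0 -> mex({0, 1}) = 2
G(5): splits (0,2):0^1=1 (0,1):0^1=1 (0,0):0^0=0 -> mex({0, 1}) = 2
G(6) = mex({1}) = 0
G(7) = mex({0, 1, 2}) = 3
G(8) = mex({0, 1, 2}) = 3
G(9) = mex({0, 2}) = 1
G(10) = mex({0, 2, 3}) = 1
G(11) = mex({0, 3}) = 1
G(12) = mex({1, 3}) = 0
G(13) = mex({0, 1, 2, 3}) = 4
G(14) = mex({0, 1, 2}) = 3
G(15) = mex({0, 1, 2}) = 3
G(16) = mex({0, 1, 2, 4}) = 3
Therefore G(16) = 3.

3


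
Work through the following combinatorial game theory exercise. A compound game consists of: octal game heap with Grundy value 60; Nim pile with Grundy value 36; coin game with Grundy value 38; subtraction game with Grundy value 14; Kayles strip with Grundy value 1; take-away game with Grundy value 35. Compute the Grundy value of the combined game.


By the Sprague-Grundy theorem, the Grundy value of a sum of games is the XOR of individual Grundy values.
octal game heap: Grundy value = 60. Running XOR: 0 XOR 60 = 60
Nim pile: Grundy value = 36. Running XOR: 60 XOR 36 = 24
coin game: Grundy value = 38. Running XOR: 24 XOR 38 = 62
subtraction game: Grundy value = 14. Running XOR: 62 XOR 14 = 48
Kayles strip: Grundy value = 1. Running XOR: 48 XOR 1 = 49
take-away game: Grundy value = 35. Running XOR: 49 XOR 35 = 18
The combined Grundy value is 18.

18


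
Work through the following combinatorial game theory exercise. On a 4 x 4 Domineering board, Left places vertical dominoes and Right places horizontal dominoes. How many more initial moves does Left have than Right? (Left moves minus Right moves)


Board is 4 x 4 (rows x cols).
Left (vertical) placements: (rows-1) * cols = 3 * 4 = 12
Right (horizontal) placements: rows * (cols-1) = 4 * 3 = 12
Advantage = Left - Right = 12 - 12 = 0

0


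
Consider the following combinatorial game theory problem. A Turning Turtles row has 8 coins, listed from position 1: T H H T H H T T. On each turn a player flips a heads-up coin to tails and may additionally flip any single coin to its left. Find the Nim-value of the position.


Coins: T H H T H H T T
Key fact: a single head at position k behaves exactly like a Nim heap of size k (turning it to T and optionally flipping a coin at j < k corresponds to moving the heap from k to j, or to 0), and heads combine as a disjunctive sum (two heads at the same place would cancel, matching j XOR j = 0). So the Nim-value is the XOR of the 1-indexed positions of the heads.
Face-up positions (1-indexed): [2, 3, 5, 6]
XOR 0 with 2: 0 XOR 2 = 2
XOR 2 with 3: 2 XOR 3 = 1
XOR 1 with 5: 1 XOR 5 = 4
XOR 4 with 6: 4 XOR 6 = 2
Nim-value = 2

2


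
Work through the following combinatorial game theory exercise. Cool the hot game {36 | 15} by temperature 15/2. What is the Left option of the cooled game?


Original game: {36 | 15} (a switch {a | b} with a > b).
Cooling by t (for t below the temperature (a - b)/2 = 21/2) taxes each move by t: {a | b} cooled by t is {a - t | b + t}.
Cooling amount: t = 15/2
Cooled Left option: 36 - 15/2 = 57/2
Cooled Right option: 15 + 15/2 = 45/2
Cooled game: {57/2 | 45/2}
Left option = 57/2

57/2


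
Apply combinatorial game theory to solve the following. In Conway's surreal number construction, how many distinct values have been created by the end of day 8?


Day 0: {|} = 0 is born. Count = 1.
Day n: the number of surreal numbers born by day n is 2^(n+1) - 1.
By day 0: 2^1 - 1 = 1
By day 1: 2^2 - 1 = 3
By day 2: 2^3 - 1 = 7
By day 3: 2^4 - 1 = 15
By day 4: 2^5 - 1 = 31
By day 5: 2^6 - 1 = 63
By day 6: 2^7 - 1 = 127
By day 7: 2^8 - 1 = 255
By day 8: 2^9 - 1 = 511
By day 8: 511 surreal numbers.

511


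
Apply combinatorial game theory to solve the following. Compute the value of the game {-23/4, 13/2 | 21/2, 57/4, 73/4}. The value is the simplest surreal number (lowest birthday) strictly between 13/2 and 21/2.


Left options: {-23/4, 13/2}, max = 13/2
Right options: {21/2, 57/4, 73/4}, min = 21/2
All options are numbers and max(Left) < min(Right), so by the simplicity theorem the value is the simplest (earliest-born) number strictly between 13/2 and 21/2.
Integers 7 through 10 all lie strictly between 13/2 and 21/2.
Among integers, the simplest (lowest birthday = smallest |n|; 0 is born on day 0, +-n on day n) is 7.
No non-integer in the interval can be simpler: if x is a non-integer in the interval, then floor(x) or ceil(x) also lies in the interval (the interval contains an integer), and both are proper prefixes of x's sign expansion, i.e. born earlier. So the game value is 7.
Game value = 7

7


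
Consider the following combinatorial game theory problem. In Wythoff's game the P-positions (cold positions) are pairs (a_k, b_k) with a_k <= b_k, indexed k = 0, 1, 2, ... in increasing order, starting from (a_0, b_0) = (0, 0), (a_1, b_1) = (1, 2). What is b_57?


By Wythoff's theorem, a_k = floor(k * phi) and b_k = floor(k * phi^2) = a_k + k, where phi = (1 + sqrt(5))/2 is the golden ratio.
phi = (1 + sqrt(5))/2 = 1.618034
phi^2 = phi + 1 = 2.618034
k = 57
k * phi^2 = 57 * 2.618034 = 149.227937
b_57 = floor(k * phi^2) = 149 (check: a_57 + k = 92 + 57 = 149)

149


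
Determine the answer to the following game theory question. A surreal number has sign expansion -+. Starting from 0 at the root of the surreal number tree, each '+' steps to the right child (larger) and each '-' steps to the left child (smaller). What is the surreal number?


Sign expansion: -+
Rule: track bounds (lo, hi), initially (-inf, +inf). On '+', the current value becomes lo and we move to the simplest number in (value, hi): value + 1 if hi = +inf, otherwise the midpoint (value + hi)/2. On '-', the current value becomes hi and we move to value - 1 if lo = -inf, otherwise the midpoint (lo + value)/2.
Start at 0.
Step 1: sign = -, move left. Bounds: (-inf, 0). Value = -1
Step 2: sign = +, move right. Bounds: (-1, 0). Value = -1/2
The surreal number with sign expansion -+ is -1/2.

-1/2


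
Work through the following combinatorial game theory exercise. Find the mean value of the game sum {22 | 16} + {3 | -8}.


G1 = {22 | 16}, G2 = {3 | -8}
Each is a switch {a | b} with numbers a > b; its mean value is (a + b)/2, and mean value is additive over game sums: m(G1 + G2) = m(G1) + m(G2).
Mean of G1 = (22 + (16))/2 = 38/2 = 19
Mean of G2 = (3 + (-8))/2 = -5/2 = -5/2
Mean of G1 + G2 = 19 + -5/2 = 33/2

33/2


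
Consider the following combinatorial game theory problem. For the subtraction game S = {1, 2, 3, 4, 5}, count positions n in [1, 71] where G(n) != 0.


Subtraction set S = {1, 2, 3, 4, 5}, so G(n) = n mod 6.
G(n) = 0 when n is a multiple of 6.
Multiples of 6 in [1, 71]: 11
N-positions (nonzero Grundy) = 71 - 11 = 60

60


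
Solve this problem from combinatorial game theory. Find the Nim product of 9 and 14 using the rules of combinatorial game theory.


Nim multiplication is bilinear over XOR: (u XOR v) * w = (u*w) XOR (v*w).
So we split each operand into its bit components and XOR the pairwise Nim products.
9 = 1 + 8 (as XOR of powers of 2).
14 = 2 + 4 + 8 (as XOR of powers of 2).
Using the standard Nim-product table on single bits:
  2*2 = 3,   2*4 = 8,   2*8 = 12,
  4*4 = 6,   4*8 = 11,  8*8 = 13,
and  1*x = x (identity), k*l = l*k (commutative).
Pairwise Nim products:
  1 * 2 = 2
  1 * 4 = 4
  1 * 8 = 8
  8 * 2 = 12
  8 * 4 = 11
  8 * 8 = 13
XOR them: 2 XOR 4 XOR 8 XOR 12 XOR 11 XOR 13 = 4.
Result: 9 * 14 = 4 (in Nim).

4


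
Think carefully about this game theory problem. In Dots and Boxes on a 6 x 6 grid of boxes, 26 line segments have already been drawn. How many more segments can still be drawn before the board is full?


Grid: 6 x 6 boxes, i.e. 7 rows and 7 columns of dots.
Horizontal edges: (rows + 1) * cols = 7 * 6 = 42
Vertical edges: rows * (cols + 1) = 6 * 7 = 42
Total edges: 42 + 42 = 84
Edges drawn: 26
Remaining: 84 - 26 = 58

58


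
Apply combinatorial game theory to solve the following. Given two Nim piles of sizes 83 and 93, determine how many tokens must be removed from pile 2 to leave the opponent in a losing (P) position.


Piles: 83 and 93
Current XOR: 83 XOR 93 = 14 (non-zero, so this is an N-position).
To make the XOR zero, we need to find a move that balances the piles.
For pile 2 (size 93): target = 93 XOR 14 = 83
We reduce pile 2 from 93 to 83.
Tokens removed: 93 - 83 = 10
Verification: 83 XOR 83 = 0

10
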